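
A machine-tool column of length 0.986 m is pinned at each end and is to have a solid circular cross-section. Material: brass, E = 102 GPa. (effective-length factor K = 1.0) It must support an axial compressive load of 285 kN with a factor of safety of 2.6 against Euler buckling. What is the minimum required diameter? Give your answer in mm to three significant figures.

Required P_cr = n·P = 2.6 × 285 = 741.0 kN
L_e = K·L = 1 × 0.986 = 0.9860 m
Required I = P_cr·L_e²/(π²E) = 7.410×10^5 × 0.9860² / (π² × 1.02×10^11) = 7.156×10^-7 m⁴
I_req = 7.156×10^5 mm⁴
Solid circle: I = πd⁴/64  ⇒  d = (64I/π)^(1/4) = (64×7.156×10^5/π)^(1/4) = 61.8 mm

d ≈ 61.8 mm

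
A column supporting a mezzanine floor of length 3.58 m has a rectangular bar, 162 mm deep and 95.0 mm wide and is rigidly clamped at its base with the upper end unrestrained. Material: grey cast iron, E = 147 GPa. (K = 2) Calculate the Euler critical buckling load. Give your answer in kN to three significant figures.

Buckling occurs about the weak axis: I_min = h·b³/12 with b = 95.0 mm (the shorter side).
I_min = 162×95.0³/12 = 1.157×10^7 mm⁴
I = 1.157×10^7 mm⁴ = 1.157×10^-5 m⁴
Effective length L_e = K·L = 2 × 3.58 = 7.160 m
P_cr = π²EI / L_e² = π² × 147×10⁹ × 1.157×10^-5 / 7.160² = 3.276×10^5 N

P_cr ≈ 328 kN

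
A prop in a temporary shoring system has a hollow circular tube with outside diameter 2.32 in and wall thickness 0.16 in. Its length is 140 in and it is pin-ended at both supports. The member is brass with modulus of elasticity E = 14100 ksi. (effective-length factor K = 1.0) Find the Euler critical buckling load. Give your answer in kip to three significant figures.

Inner diameter d_i = 2.32 − 2×0.16 = 2.000 in
I = π(d_o⁴ − d_i⁴)/64 = π(2.32⁴ − 2.000⁴)/64 = 0.6367 in⁴
Effective length L_e = K·L = 1 × 140 = 140.0 in
P_cr = π²EI / L_e² = π² × 14100×10³ × 0.6367 / 140.0² = 4.520×10^3 lb

P_cr ≈ 4.52 kip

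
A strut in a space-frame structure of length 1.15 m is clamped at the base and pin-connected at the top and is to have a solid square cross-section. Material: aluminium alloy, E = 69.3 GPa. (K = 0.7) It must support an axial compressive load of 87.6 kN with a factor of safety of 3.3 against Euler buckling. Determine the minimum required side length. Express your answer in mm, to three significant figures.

Required P_cr = n·P = 3.3 × 87.6 = 289.1 kN
L_e = K·L = 0.7 × 1.15 = 0.8050 m
Required I = P_cr·L_e²/(π²E) = 2.891×10^5 × 0.8050² / (π² × 6.93×10^10) = 2.739×10^-7 m⁴
I_req = 2.739×10^5 mm⁴
Solid square: I = a⁴/12  ⇒  a = (12I)^(1/4) = (12×2.739×10^5)^(1/4) = 42.6 mm

a ≈ 42.6 mm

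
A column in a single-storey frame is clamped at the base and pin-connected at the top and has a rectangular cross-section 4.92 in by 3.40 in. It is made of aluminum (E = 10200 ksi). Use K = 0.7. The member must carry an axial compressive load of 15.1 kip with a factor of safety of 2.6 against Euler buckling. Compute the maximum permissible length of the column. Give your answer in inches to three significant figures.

Buckling occurs about the weak axis: I_min = h·b³/12 with b = 3.40 in (the shorter side).
I_min = 4.92×3.40³/12 = 16.11 in⁴
Required critical load P_cr = n·P = 2.6 × 15.1 = 39.26 kip = 3.926×10^4 lb
From P_cr = π²EI/(K·L)²:  L = (1/K)·√(π²EI/P_cr) = (1/0.7)·√(π²×1.02×10^7×16.11/3.926×10^4)
L = 290 in

L_max ≈ 290 in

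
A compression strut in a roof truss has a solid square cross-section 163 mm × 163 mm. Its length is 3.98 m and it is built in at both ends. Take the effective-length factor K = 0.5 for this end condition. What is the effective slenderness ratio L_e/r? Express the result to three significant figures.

λ ≈ 42.3

For a square r = a/√12 = 163/√12 = 47.05 mm
L_e = K·L = 0.5 × 3.98 m = 1.990 m = 1990.0 mm
λ = L_e / r_min = 1990.0 / 47.05 = 42.3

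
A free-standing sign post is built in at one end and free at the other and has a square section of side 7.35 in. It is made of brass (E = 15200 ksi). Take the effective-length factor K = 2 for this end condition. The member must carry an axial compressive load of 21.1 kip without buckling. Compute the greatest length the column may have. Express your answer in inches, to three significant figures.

L_max ≈ 657 in

I = a⁴/12 = 7.35⁴/12 = 243.2 in⁴
At the buckling limit P_cr = P = 2.110×10^4 lb
From P_cr = π²EI/(K·L)²:  L = (1/K)·√(π²EI/P_cr) = (1/2)·√(π²×1.52×10^7×243.2/2.110×10^4)
L = 657 in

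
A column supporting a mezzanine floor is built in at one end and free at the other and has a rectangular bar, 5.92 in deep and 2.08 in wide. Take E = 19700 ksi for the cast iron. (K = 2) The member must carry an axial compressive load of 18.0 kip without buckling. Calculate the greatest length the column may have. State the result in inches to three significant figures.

Buckling occurs about the weak axis: I_min = h·b³/12 with b = 2.08 in (the shorter side).
I_min = 5.92×2.08³/12 = 4.439 in⁴
At the buckling limit P_cr = P = 1.800×10^4 lb
From P_cr = π²EI/(K·L)²:  L = (1/K)·√(π²EI/P_cr) = (1/2)·√(π²×1.97×10^7×4.439/1.800×10^4)
L = 109 in

L_max ≈ 109 in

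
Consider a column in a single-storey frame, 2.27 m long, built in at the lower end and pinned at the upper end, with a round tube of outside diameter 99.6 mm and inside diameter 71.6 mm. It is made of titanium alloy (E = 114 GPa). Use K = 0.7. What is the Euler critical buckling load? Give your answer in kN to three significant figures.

P_cr ≈ 1580 kN

d_o = 99.6 mm, d_i = 71.6 mm
I = π(d_o⁴ − d_i⁴)/64 = π(99.6⁴ − 71.60⁴)/64 = 3.541×10^6 mm⁴
I = 3.541×10^6 mm⁴ = 3.541×10^-6 m⁴
Effective length L_e = K·L = 0.7 × 2.27 = 1.589 m
P_cr = π²EI / L_e² = π² × 114×10⁹ × 3.541×10^-6 / 1.589² = 1.578×10^6 N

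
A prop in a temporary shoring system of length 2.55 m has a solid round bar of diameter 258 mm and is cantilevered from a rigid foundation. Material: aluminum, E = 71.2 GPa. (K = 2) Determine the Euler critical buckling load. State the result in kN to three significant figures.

P_cr ≈ 5880 kN

I = πd⁴/64 = π×258⁴/64 = 2.175×10^8 mm⁴
I = 2.175×10^8 mm⁴ = 2.175×10^-4 m⁴
Effective length L_e = K·L = 2 × 2.55 = 5.100 m
P_cr = π²EI / L_e² = π² × 71.2×10⁹ × 2.175×10^-4 / 5.100² = 5.876×10^6 N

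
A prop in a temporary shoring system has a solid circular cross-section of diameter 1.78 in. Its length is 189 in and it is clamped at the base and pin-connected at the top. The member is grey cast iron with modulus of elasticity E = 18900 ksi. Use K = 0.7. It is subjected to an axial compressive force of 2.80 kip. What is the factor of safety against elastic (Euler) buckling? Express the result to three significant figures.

n ≈ 1.88

I = πd⁴/64 = π×1.78⁴/64 = 0.4928 in⁴
Effective length L_e = K·L = 0.7 × 189 = 132.3 in
P_cr = π²EI / L_e² = π² × 18900×10³ × 0.4928 / 132.3² = 5.252×10^3 lb
Factor of safety n = P_cr / P = 5.2516 / 2.80 = 1.88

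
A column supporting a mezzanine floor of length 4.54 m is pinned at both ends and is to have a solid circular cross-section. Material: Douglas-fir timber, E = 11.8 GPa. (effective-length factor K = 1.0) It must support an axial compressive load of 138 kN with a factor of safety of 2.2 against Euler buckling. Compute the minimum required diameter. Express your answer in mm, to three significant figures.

Required P_cr = n·P = 2.2 × 138 = 303.6 kN
L_e = K·L = 1 × 4.54 = 4.540 m
Required I = P_cr·L_e²/(π²E) = 3.036×10^5 × 4.540² / (π² × 1.18×10^10) = 5.373×10^-5 m⁴
I_req = 5.373×10^7 mm⁴
Solid circle: I = πd⁴/64  ⇒  d = (64I/π)^(1/4) = (64×5.373×10^7/π)^(1/4) = 182 mm

d ≈ 182 mm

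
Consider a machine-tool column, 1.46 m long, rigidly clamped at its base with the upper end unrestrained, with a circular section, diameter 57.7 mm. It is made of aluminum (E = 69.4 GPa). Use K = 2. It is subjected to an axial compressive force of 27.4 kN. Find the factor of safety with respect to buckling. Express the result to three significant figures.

I = πd⁴/64 = π×57.7⁴/64 = 5.441×10^5 mm⁴
I = 5.441×10^5 mm⁴ = 5.441×10^-7 m⁴
Effective length L_e = K·L = 2 × 1.46 = 2.920 m
P_cr = π²EI / L_e² = π² × 69.4×10⁹ × 5.441×10^-7 / 2.920² = 4.371×10^4 N
Factor of safety n = P_cr / P = 43.709 / 27.4 = 1.60

n ≈ 1.60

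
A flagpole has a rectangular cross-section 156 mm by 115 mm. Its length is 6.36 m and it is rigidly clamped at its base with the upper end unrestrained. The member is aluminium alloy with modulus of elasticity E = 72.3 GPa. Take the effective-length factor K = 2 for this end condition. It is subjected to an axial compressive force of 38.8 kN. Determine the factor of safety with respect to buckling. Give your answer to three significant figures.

Buckling occurs about the weak axis: I_min = h·b³/12 with b = 115 mm (the shorter side).
I_min = 156×115³/12 = 1.977×10^7 mm⁴
I = 1.977×10^7 mm⁴ = 1.977×10^-5 m⁴
Effective length L_e = K·L = 2 × 6.36 = 12.72 m
P_cr = π²EI / L_e² = π² × 72.3×10⁹ × 1.977×10^-5 / 12.72² = 8.720×10^4 N
Factor of safety n = P_cr / P = 87.197 / 38.8 = 2.25

n ≈ 2.25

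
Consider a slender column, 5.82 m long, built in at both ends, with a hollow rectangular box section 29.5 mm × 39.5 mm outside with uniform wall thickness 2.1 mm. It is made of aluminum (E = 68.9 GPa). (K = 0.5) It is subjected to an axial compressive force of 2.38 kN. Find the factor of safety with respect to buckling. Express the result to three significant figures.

Inner dimensions: h_i = 39.5 − 2×2.1 = 35.30 mm, b_i = 29.5 − 2×2.1 = 25.30 mm
Weak-axis I_min = (h_o·b_o³ − h_i·b_i³)/12 with b_o = 29.5, b_i = 25.30 mm (shorter outer/inner sides).
I_min = (39.5×29.5³ − 35.30×25.30³)/12 = 3.687×10^4 mm⁴
I = 3.687×10^4 mm⁴ = 3.687×10^-8 m⁴
Effective length L_e = K·L = 0.5 × 5.82 = 2.910 m
P_cr = π²EI / L_e² = π² × 68.9×10⁹ × 3.687×10^-8 / 2.910² = 2.961×10^3 N
Factor of safety n = P_cr / P = 2.9605 / 2.38 = 1.24

n ≈ 1.24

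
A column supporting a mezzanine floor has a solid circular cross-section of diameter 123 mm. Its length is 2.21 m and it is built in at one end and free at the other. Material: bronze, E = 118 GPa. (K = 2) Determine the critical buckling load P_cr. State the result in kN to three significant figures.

P_cr ≈ 670 kN

I = πd⁴/64 = π×123⁴/64 = 1.124×10^7 mm⁴
I = 1.124×10^7 mm⁴ = 1.124×10^-5 m⁴
Effective length L_e = K·L = 2 × 2.21 = 4.420 m
P_cr = π²EI / L_e² = π² × 118×10⁹ × 1.124×10^-5 / 4.420² = 6.698×10^5 N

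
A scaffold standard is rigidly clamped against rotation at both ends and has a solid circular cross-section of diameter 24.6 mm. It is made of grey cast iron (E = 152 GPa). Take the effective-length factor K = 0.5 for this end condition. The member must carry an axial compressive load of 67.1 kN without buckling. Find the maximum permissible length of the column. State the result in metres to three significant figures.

L_max ≈ 1.27 m

I = πd⁴/64 = π×24.6⁴/64 = 1.798×10^4 mm⁴
I = 1.798×10^-8 m⁴
At the buckling limit P_cr = P = 6.710×10^4 N
From P_cr = π²EI/(K·L)²:  L = (1/K)·√(π²EI/P_cr) = (1/0.5)·√(π²×1.52×10^11×1.798×10^-8/6.710×10^4)
L = 1.27 m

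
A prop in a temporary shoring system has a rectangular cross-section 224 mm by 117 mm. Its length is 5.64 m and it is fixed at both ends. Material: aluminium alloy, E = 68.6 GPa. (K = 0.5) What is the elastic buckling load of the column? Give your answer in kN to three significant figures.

Buckling occurs about the weak axis: I_min = h·b³/12 with b = 117 mm (the shorter side).
I_min = 224×117³/12 = 2.990×10^7 mm⁴
I = 2.990×10^7 mm⁴ = 2.990×10^-5 m⁴
Effective length L_e = K·L = 0.5 × 5.64 = 2.820 m
P_cr = π²EI / L_e² = π² × 68.6×10⁹ × 2.990×10^-5 / 2.820² = 2.545×10^6 N

P_cr ≈ 2550 kN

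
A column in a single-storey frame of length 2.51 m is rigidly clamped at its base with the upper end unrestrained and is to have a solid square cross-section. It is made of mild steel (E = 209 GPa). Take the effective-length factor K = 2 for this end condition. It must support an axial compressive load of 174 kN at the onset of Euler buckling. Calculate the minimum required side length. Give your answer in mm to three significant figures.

a ≈ 71.1 mm

L_e = K·L = 2 × 2.51 = 5.020 m
Required I = P_cr·L_e²/(π²E) = 1.740×10^5 × 5.020² / (π² × 2.09×10^11) = 2.126×10^-6 m⁴
I_req = 2.126×10^6 mm⁴
Solid square: I = a⁴/12  ⇒  a = (12I)^(1/4) = (12×2.126×10^6)^(1/4) = 71.1 mm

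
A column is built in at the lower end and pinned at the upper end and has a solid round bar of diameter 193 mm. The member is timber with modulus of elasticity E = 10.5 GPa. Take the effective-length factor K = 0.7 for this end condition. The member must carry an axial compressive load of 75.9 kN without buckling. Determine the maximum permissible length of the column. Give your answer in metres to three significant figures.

I = πd⁴/64 = π×193⁴/64 = 6.811×10^7 mm⁴
I = 6.811×10^-5 m⁴
At the buckling limit P_cr = P = 7.590×10^4 N
From P_cr = π²EI/(K·L)²:  L = (1/K)·√(π²EI/P_cr) = (1/0.7)·√(π²×1.05×10^10×6.811×10^-5/7.590×10^4)
L = 13.8 m

L_max ≈ 13.8 m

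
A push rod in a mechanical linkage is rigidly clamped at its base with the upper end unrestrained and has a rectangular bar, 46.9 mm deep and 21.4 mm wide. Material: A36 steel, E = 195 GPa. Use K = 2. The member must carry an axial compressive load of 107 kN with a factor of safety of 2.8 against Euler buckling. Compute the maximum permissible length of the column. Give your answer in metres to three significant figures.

Buckling occurs about the weak axis: I_min = h·b³/12 with b = 21.4 mm (the shorter side).
I_min = 46.9×21.4³/12 = 3.830×10^4 mm⁴
I = 3.830×10^-8 m⁴
Required critical load P_cr = n·P = 2.8 × 107 = 299.6 kN = 2.996×10^5 N
From P_cr = π²EI/(K·L)²:  L = (1/K)·√(π²EI/P_cr) = (1/2)·√(π²×1.95×10^11×3.830×10^-8/2.996×10^5)
L = 0.248 m

L_max ≈ 0.248 m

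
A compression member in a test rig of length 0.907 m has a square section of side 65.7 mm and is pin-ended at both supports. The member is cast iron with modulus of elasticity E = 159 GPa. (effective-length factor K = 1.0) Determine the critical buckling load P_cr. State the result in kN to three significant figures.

P_cr ≈ 2960 kN

I = a⁴/12 = 65.7⁴/12 = 1.553×10^6 mm⁴
I = 1.553×10^6 mm⁴ = 1.553×10^-6 m⁴
Effective length L_e = K·L = 1 × 0.907 = 0.9070 m
P_cr = π²EI / L_e² = π² × 159×10⁹ × 1.553×10^-6 / 0.9070² = 2.962×10^6 N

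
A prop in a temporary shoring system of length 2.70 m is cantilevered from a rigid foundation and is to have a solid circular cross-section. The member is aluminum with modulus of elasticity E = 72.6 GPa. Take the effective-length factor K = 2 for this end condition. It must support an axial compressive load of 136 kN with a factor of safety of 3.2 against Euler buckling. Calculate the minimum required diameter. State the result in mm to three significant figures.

d ≈ 138 mm

Required P_cr = n·P = 3.2 × 136 = 435.2 kN
L_e = K·L = 2 × 2.70 = 5.400 m
Required I = P_cr·L_e²/(π²E) = 4.352×10^5 × 5.400² / (π² × 7.26×10^10) = 1.771×10^-5 m⁴
I_req = 1.771×10^7 mm⁴
Solid circle: I = πd⁴/64  ⇒  d = (64I/π)^(1/4) = (64×1.771×10^7/π)^(1/4) = 138 mm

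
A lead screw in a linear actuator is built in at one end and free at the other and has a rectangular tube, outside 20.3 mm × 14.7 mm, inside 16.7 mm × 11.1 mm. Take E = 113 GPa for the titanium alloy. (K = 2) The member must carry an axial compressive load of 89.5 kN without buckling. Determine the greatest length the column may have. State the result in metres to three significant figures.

Weak-axis I_min = (h_o·b_o³ − h_i·b_i³)/12 with b_o = 14.7, b_i = 11.10 mm (shorter outer/inner sides).
I_min = (20.3×14.7³ − 16.70×11.10³)/12 = 3.470×10^3 mm⁴
I = 3.470×10^-9 m⁴
At the buckling limit P_cr = P = 8.950×10^4 N
From P_cr = π²EI/(K·L)²:  L = (1/K)·√(π²EI/P_cr) = (1/2)·√(π²×1.13×10^11×3.470×10^-9/8.950×10^4)
L = 0.104 m

L_max ≈ 0.104 m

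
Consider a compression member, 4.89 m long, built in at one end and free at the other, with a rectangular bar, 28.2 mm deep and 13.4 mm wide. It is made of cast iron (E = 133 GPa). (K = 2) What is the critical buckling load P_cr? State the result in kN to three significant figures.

P_cr ≈ 0.0776 kN

Buckling occurs about the weak axis: I_min = h·b³/12 with b = 13.4 mm (the shorter side).
I_min = 28.2×13.4³/12 = 5.654×10^3 mm⁴
I = 5.654×10^3 mm⁴ = 5.654×10^-9 m⁴
Effective length L_e = K·L = 2 × 4.89 = 9.780 m
P_cr = π²EI / L_e² = π² × 133×10⁹ × 5.654×10^-9 / 9.780² = 77.60 N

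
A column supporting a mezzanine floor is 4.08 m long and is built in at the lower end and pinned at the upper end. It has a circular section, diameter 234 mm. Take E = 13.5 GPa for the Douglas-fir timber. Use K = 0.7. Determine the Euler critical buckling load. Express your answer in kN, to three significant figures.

I = πd⁴/64 = π×234⁴/64 = 1.472×10^8 mm⁴
I = 1.472×10^8 mm⁴ = 1.472×10^-4 m⁴
Effective length L_e = K·L = 0.7 × 4.08 = 2.856 m
P_cr = π²EI / L_e² = π² × 13.5×10⁹ × 1.472×10^-4 / 2.856² = 2.404×10^6 N

P_cr ≈ 2400 kN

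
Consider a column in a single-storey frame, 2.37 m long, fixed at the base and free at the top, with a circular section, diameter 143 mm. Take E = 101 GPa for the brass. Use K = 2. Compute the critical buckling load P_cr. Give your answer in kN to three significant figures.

I = πd⁴/64 = π×143⁴/64 = 2.053×10^7 mm⁴
I = 2.053×10^7 mm⁴ = 2.053×10^-5 m⁴
Effective length L_e = K·L = 2 × 2.37 = 4.740 m
P_cr = π²EI / L_e² = π² × 101×10⁹ × 2.053×10^-5 / 4.740² = 9.107×10^5 N

P_cr ≈ 911 kN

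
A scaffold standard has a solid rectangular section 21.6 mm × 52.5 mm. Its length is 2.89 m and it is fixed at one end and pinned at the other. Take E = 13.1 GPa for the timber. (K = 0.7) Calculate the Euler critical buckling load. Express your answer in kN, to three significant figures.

Buckling occurs about the weak axis: I_min = h·b³/12 with b = 21.6 mm (the shorter side).
I_min = 52.5×21.6³/12 = 4.409×10^4 mm⁴
I = 4.409×10^4 mm⁴ = 4.409×10^-8 m⁴
Effective length L_e = K·L = 0.7 × 2.89 = 2.023 m
P_cr = π²EI / L_e² = π² × 13.1×10⁹ × 4.409×10^-8 / 2.023² = 1.393×10^3 N

P_cr ≈ 1.39 kN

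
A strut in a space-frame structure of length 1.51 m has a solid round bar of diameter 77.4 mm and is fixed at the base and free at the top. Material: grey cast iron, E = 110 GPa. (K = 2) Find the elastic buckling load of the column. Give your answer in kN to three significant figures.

P_cr ≈ 210 kN

I = πd⁴/64 = π×77.4⁴/64 = 1.762×10^6 mm⁴
I = 1.762×10^6 mm⁴ = 1.762×10^-6 m⁴
Effective length L_e = K·L = 2 × 1.51 = 3.020 m
P_cr = π²EI / L_e² = π² × 110×10⁹ × 1.762×10^-6 / 3.020² = 2.097×10^5 N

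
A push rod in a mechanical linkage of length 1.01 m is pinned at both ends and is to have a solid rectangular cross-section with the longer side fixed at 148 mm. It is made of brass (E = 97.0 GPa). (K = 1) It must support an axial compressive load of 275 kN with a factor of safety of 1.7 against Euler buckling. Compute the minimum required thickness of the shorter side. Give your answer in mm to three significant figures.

b ≈ 34.3 mm

Required P_cr = n·P = 1.7 × 275 = 467.5 kN
L_e = K·L = 1 × 1.01 = 1.010 m
Required I = P_cr·L_e²/(π²E) = 4.675×10^5 × 1.010² / (π² × 9.70×10^10) = 4.981×10^-7 m⁴
I_req = 4.981×10^5 mm⁴
Rectangle, weak axis: I_min = h·b³/12 with h = 148 mm fixed  ⇒  b = (12I/h)^(1/3) = 34.3 mm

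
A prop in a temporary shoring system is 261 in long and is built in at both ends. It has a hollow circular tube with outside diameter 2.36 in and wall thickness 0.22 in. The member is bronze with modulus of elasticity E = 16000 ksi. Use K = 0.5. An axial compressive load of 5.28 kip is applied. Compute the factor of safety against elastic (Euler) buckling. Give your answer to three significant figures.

Inner diameter d_i = 2.36 − 2×0.22 = 1.920 in
I = π(d_o⁴ − d_i⁴)/64 = π(2.36⁴ − 1.920⁴)/64 = 0.8556 in⁴
Effective length L_e = K·L = 0.5 × 261 = 130.5 in
P_cr = π²EI / L_e² = π² × 16000×10³ × 0.8556 / 130.5² = 7.934×10^3 lb
Factor of safety n = P_cr / P = 7.9339 / 5.28 = 1.50

n ≈ 1.50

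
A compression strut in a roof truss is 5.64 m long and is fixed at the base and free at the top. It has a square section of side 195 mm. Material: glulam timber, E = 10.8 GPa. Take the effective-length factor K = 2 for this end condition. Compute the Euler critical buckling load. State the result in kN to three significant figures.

I = a⁴/12 = 195⁴/12 = 1.205×10^8 mm⁴
I = 1.205×10^8 mm⁴ = 1.205×10^-4 m⁴
Effective length L_e = K·L = 2 × 5.64 = 11.28 m
P_cr = π²EI / L_e² = π² × 10.8×10⁹ × 1.205×10^-4 / 11.28² = 1.009×10^5 N

P_cr ≈ 101 kN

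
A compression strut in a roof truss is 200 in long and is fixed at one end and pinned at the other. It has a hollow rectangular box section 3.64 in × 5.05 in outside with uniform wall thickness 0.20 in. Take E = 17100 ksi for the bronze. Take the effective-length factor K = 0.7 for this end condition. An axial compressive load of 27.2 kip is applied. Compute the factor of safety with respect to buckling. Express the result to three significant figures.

Inner dimensions: h_i = 5.05 − 2×0.20 = 4.650 in, b_i = 3.64 − 2×0.20 = 3.240 in
Weak-axis I_min = (h_o·b_o³ − h_i·b_i³)/12 with b_o = 3.64, b_i = 3.240 in (shorter outer/inner sides).
I_min = (5.05×3.64³ − 4.650×3.240³)/12 = 7.116 in⁴
Effective length L_e = K·L = 0.7 × 200 = 140.0 in
P_cr = π²EI / L_e² = π² × 17100×10³ × 7.116 / 140.0² = 6.128×10^4 lb
Factor of safety n = P_cr / P = 61.278 / 27.2 = 2.25

n ≈ 2.25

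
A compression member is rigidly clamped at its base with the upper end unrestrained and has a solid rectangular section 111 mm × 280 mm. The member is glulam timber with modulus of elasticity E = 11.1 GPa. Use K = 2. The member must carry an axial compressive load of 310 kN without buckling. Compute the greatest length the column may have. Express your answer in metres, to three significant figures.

L_max ≈ 1.68 m

Buckling occurs about the weak axis: I_min = h·b³/12 with b = 111 mm (the shorter side).
I_min = 280×111³/12 = 3.191×10^7 mm⁴
I = 3.191×10^-5 m⁴
At the buckling limit P_cr = P = 3.100×10^5 N
From P_cr = π²EI/(K·L)²:  L = (1/K)·√(π²EI/P_cr) = (1/2)·√(π²×1.11×10^10×3.191×10^-5/3.100×10^5)
L = 1.68 m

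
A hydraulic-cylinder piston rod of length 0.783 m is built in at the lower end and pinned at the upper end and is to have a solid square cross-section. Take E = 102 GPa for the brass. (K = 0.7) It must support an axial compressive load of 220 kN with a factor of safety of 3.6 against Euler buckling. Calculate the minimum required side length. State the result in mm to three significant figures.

a ≈ 41.0 mm

Required P_cr = n·P = 3.6 × 220 = 792.0 kN
L_e = K·L = 0.7 × 0.783 = 0.5481 m
Required I = P_cr·L_e²/(π²E) = 7.920×10^5 × 0.5481² / (π² × 1.02×10^11) = 2.363×10^-7 m⁴
I_req = 2.363×10^5 mm⁴
Solid square: I = a⁴/12  ⇒  a = (12I)^(1/4) = (12×2.363×10^5)^(1/4) = 41.0 mm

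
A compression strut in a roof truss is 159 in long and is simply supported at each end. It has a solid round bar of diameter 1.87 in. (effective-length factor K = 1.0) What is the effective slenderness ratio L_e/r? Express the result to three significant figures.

For a solid circle r = d/4 = 1.87/4 = 0.4675 in
L_e = K·L = 1 × 159 = 159.0 in
λ = L_e / r_min = 159.00 / 0.4675 = 340

λ ≈ 340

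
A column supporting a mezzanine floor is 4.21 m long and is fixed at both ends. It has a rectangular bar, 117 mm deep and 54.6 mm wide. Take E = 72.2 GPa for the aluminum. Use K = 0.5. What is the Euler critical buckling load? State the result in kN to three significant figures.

P_cr ≈ 255 kN

Buckling occurs about the weak axis: I_min = h·b³/12 with b = 54.6 mm (the shorter side).
I_min = 117×54.6³/12 = 1.587×10^6 mm⁴
I = 1.587×10^6 mm⁴ = 1.587×10^-6 m⁴
Effective length L_e = K·L = 0.5 × 4.21 = 2.105 m
P_cr = π²EI / L_e² = π² × 72.2×10⁹ × 1.587×10^-6 / 2.105² = 2.552×10^5 N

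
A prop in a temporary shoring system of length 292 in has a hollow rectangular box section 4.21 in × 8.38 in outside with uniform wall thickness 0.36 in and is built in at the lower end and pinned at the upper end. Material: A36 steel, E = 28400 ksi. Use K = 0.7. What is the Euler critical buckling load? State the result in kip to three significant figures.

P_cr ≈ 168 kip

Inner dimensions: h_i = 8.38 − 2×0.36 = 7.660 in, b_i = 4.21 − 2×0.36 = 3.490 in
Weak-axis I_min = (h_o·b_o³ − h_i·b_i³)/12 with b_o = 4.21, b_i = 3.490 in (shorter outer/inner sides).
I_min = (8.38×4.21³ − 7.660×3.490³)/12 = 24.97 in⁴
Effective length L_e = K·L = 0.7 × 292 = 204.4 in
P_cr = π²EI / L_e² = π² × 28400×10³ × 24.97 / 204.4² = 1.675×10^5 lb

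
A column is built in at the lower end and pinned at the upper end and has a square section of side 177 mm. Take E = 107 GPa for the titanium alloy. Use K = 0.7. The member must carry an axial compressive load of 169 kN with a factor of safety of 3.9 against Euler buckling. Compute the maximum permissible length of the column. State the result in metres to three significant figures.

L_max ≈ 16.4 m

I = a⁴/12 = 177⁴/12 = 8.179×10^7 mm⁴
I = 8.179×10^-5 m⁴
Required critical load P_cr = n·P = 3.9 × 169 = 659.1 kN = 6.591×10^5 N
From P_cr = π²EI/(K·L)²:  L = (1/K)·√(π²EI/P_cr) = (1/0.7)·√(π²×1.07×10^11×8.179×10^-5/6.591×10^5)
L = 16.4 m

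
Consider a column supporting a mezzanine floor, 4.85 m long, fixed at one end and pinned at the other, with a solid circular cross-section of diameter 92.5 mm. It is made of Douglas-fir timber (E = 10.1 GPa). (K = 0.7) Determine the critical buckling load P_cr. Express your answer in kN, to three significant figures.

I = πd⁴/64 = π×92.5⁴/64 = 3.594×10^6 mm⁴
I = 3.594×10^6 mm⁴ = 3.594×10^-6 m⁴
Effective length L_e = K·L = 0.7 × 4.85 = 3.395 m
P_cr = π²EI / L_e² = π² × 10.1×10⁹ × 3.594×10^-6 / 3.395² = 3.108×10^4 N

P_cr ≈ 31.1 kN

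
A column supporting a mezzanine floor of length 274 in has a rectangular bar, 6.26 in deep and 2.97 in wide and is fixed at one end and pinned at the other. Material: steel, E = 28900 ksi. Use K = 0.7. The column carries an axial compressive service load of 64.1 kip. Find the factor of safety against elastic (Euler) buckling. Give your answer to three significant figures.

Buckling occurs about the weak axis: I_min = h·b³/12 with b = 2.97 in (the shorter side).
I_min = 6.26×2.97³/12 = 13.67 in⁴
Effective length L_e = K·L = 0.7 × 274 = 191.8 in
P_cr = π²EI / L_e² = π² × 28900×10³ × 13.67 / 191.8² = 1.060×10^5 lb
Factor of safety n = P_cr / P = 105.97 / 64.1 = 1.65

n ≈ 1.65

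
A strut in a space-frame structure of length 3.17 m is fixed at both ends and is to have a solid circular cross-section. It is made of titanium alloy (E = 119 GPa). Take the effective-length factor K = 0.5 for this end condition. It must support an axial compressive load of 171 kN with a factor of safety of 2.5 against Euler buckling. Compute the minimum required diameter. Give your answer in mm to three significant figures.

d ≈ 65.7 mm

Required P_cr = n·P = 2.5 × 171 = 427.5 kN
L_e = K·L = 0.5 × 3.17 = 1.585 m
Required I = P_cr·L_e²/(π²E) = 4.275×10^5 × 1.585² / (π² × 1.19×10^11) = 9.144×10^-7 m⁴
I_req = 9.144×10^5 mm⁴
Solid circle: I = πd⁴/64  ⇒  d = (64I/π)^(1/4) = (64×9.144×10^5/π)^(1/4) = 65.7 mm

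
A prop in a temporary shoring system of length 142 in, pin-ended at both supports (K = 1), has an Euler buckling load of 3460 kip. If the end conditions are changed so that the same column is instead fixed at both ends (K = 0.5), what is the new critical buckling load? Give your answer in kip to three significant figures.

P_cr ∝ 1/K², so P_cr,new = P_cr,old × (K_old/K_new)² = 3460 × (1/0.5)²
= 3460 × 4.000 = 13800 kip

P_cr ≈ 13800 kip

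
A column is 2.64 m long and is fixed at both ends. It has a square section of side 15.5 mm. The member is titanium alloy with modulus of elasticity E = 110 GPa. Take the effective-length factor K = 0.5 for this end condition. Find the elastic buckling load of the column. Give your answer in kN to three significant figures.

P_cr ≈ 3.00 kN

I = a⁴/12 = 15.5⁴/12 = 4.810×10^3 mm⁴
I = 4.810×10^3 mm⁴ = 4.810×10^-9 m⁴
Effective length L_e = K·L = 0.5 × 2.64 = 1.320 m
P_cr = π²EI / L_e² = π² × 110×10⁹ × 4.810×10^-9 / 1.320² = 2.997×10^3 N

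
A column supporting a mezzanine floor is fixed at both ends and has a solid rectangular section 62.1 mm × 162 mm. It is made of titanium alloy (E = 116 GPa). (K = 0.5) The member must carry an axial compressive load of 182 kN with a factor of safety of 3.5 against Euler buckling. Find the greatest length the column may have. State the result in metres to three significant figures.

L_max ≈ 4.82 m

Buckling occurs about the weak axis: I_min = h·b³/12 with b = 62.1 mm (the shorter side).
I_min = 162×62.1³/12 = 3.233×10^6 mm⁴
I = 3.233×10^-6 m⁴
Required critical load P_cr = n·P = 3.5 × 182 = 637.0 kN = 6.370×10^5 N
From P_cr = π²EI/(K·L)²:  L = (1/K)·√(π²EI/P_cr) = (1/0.5)·√(π²×1.16×10^11×3.233×10^-6/6.370×10^5)
L = 4.82 m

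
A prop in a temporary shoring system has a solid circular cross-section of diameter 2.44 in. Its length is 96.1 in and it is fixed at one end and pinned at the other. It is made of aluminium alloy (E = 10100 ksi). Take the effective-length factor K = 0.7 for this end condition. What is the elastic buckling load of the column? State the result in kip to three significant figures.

I = πd⁴/64 = π×2.44⁴/64 = 1.740 in⁴
Effective length L_e = K·L = 0.7 × 96.1 = 67.27 in
P_cr = π²EI / L_e² = π² × 10100×10³ × 1.740 / 67.27² = 3.833×10^4 lb

P_cr ≈ 38.3 kip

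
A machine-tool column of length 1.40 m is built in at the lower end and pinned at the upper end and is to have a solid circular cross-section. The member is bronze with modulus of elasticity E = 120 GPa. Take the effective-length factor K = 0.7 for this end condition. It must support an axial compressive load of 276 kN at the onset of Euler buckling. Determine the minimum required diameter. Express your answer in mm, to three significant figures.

d ≈ 46.2 mm

L_e = K·L = 0.7 × 1.40 = 0.9800 m
Required I = P_cr·L_e²/(π²E) = 2.760×10^5 × 0.9800² / (π² × 1.20×10^11) = 2.238×10^-7 m⁴
I_req = 2.238×10^5 mm⁴
Solid circle: I = πd⁴/64  ⇒  d = (64I/π)^(1/4) = (64×2.238×10^5/π)^(1/4) = 46.2 mm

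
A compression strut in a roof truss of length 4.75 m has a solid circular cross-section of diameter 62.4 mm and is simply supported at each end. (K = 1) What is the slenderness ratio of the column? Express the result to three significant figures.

I = πd⁴/64 = π×62.4⁴/64 = 7.442×10^5 mm⁴
A = 3.058×10^3 mm²;  r_min = √(I/A) = √(7.442×10^5/3.058×10^3) = 15.60 mm
L_e = K·L = 1 × 4.75 m = 4.750 m = 4750.0 mm
λ = L_e / r_min = 4750.0 / 15.60 = 304

λ ≈ 304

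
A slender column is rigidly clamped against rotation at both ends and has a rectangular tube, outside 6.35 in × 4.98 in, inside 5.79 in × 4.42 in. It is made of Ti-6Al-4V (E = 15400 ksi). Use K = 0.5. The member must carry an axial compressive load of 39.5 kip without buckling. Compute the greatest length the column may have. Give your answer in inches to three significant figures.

Weak-axis I_min = (h_o·b_o³ − h_i·b_i³)/12 with b_o = 4.98, b_i = 4.420 in (shorter outer/inner sides).
I_min = (6.35×4.98³ − 5.790×4.420³)/12 = 23.69 in⁴
At the buckling limit P_cr = P = 3.950×10^4 lb
From P_cr = π²EI/(K·L)²:  L = (1/K)·√(π²EI/P_cr) = (1/0.5)·√(π²×1.54×10^7×23.69/3.950×10^4)
L = 604 in

L_max ≈ 604 in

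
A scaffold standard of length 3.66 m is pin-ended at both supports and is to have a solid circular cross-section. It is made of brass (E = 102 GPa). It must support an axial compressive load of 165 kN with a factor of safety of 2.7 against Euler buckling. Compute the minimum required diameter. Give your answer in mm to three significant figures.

Required P_cr = n·P = 2.7 × 165 = 445.5 kN
L_e = K·L = 1 × 3.66 = 3.660 m
Required I = P_cr·L_e²/(π²E) = 4.455×10^5 × 3.660² / (π² × 1.02×10^11) = 5.928×10^-6 m⁴
I_req = 5.928×10^6 mm⁴
Solid circle: I = πd⁴/64  ⇒  d = (64I/π)^(1/4) = (64×5.928×10^6/π)^(1/4) = 105 mm

d ≈ 105 mm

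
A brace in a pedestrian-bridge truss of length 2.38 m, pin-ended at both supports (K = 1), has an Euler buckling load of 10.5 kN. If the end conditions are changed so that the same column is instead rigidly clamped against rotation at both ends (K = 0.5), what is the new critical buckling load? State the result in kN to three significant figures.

P_cr ∝ 1/K², so P_cr,new = P_cr,old × (K_old/K_new)² = 10.5 × (1/0.5)²
= 10.5 × 4.000 = 42.0 kN

P_cr ≈ 42.0 kN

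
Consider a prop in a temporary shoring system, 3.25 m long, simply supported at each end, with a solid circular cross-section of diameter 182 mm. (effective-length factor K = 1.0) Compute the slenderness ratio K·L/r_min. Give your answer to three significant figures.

For a solid circle r = d/4 = 182/4 = 45.50 mm
L_e = K·L = 1 × 3.25 m = 3.250 m = 3250.0 mm
λ = L_e / r_min = 3250.0 / 45.50 = 71.4

λ ≈ 71.4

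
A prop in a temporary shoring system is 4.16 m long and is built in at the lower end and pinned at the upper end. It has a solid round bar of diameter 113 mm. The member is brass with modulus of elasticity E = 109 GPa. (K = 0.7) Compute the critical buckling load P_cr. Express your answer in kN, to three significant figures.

I = πd⁴/64 = π×113⁴/64 = 8.004×10^6 mm⁴
I = 8.004×10^6 mm⁴ = 8.004×10^-6 m⁴
Effective length L_e = K·L = 0.7 × 4.16 = 2.912 m
P_cr = π²EI / L_e² = π² × 109×10⁹ × 8.004×10^-6 / 2.912² = 1.015×10^6 N

P_cr ≈ 1020 kN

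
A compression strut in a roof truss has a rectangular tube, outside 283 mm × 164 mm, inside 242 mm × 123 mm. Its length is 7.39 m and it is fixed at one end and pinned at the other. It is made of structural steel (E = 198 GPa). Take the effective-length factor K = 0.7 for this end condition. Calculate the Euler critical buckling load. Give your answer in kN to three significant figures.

Weak-axis I_min = (h_o·b_o³ − h_i·b_i³)/12 with b_o = 164, b_i = 123.0 mm (shorter outer/inner sides).
I_min = (283×164³ − 242.0×123.0³)/12 = 6.650×10^7 mm⁴
I = 6.650×10^7 mm⁴ = 6.650×10^-5 m⁴
Effective length L_e = K·L = 0.7 × 7.39 = 5.173 m
P_cr = π²EI / L_e² = π² × 198×10⁹ × 6.650×10^-5 / 5.173² = 4.856×10^6 N

P_cr ≈ 4860 kN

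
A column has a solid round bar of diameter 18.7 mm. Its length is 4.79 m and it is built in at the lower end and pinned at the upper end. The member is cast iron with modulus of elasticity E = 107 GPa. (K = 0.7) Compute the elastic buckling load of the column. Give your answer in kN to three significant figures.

I = πd⁴/64 = π×18.7⁴/64 = 6.003×10^3 mm⁴
I = 6.003×10^3 mm⁴ = 6.003×10^-9 m⁴
Effective length L_e = K·L = 0.7 × 4.79 = 3.353 m
P_cr = π²EI / L_e² = π² × 107×10⁹ × 6.003×10^-9 / 3.353² = 563.8 N

P_cr ≈ 0.564 kN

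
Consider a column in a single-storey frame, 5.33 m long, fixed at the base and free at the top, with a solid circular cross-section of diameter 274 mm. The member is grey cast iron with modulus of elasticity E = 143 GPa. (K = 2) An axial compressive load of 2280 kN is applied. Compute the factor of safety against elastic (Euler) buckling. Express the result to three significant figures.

I = πd⁴/64 = π×274⁴/64 = 2.767×10^8 mm⁴
I = 2.767×10^8 mm⁴ = 2.767×10^-4 m⁴
Effective length L_e = K·L = 2 × 5.33 = 10.66 m
P_cr = π²EI / L_e² = π² × 143×10⁹ × 2.767×10^-4 / 10.66² = 3.436×10^6 N
Factor of safety n = P_cr / P = 3436.3 / 2280 = 1.51

n ≈ 1.51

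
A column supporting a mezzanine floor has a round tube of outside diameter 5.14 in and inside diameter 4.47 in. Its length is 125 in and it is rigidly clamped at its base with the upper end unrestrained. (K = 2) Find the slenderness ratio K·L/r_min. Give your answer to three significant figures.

d_o = 5.14 in, d_i = 4.47 in
I = π(d_o⁴ − d_i⁴)/64 = π(5.14⁴ − 4.470⁴)/64 = 14.67 in⁴
A = 5.057 in²;  r_min = √(I/A) = √(14.67/5.057) = 1.703 in
L_e = K·L = 2 × 125 = 250.0 in
λ = L_e / r_min = 250.00 / 1.703 = 147

λ ≈ 147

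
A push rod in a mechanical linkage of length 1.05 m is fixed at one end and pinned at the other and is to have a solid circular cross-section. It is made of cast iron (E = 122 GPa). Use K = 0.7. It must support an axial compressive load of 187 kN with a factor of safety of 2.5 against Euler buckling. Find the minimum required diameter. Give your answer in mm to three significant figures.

Required P_cr = n·P = 2.5 × 187 = 467.5 kN
L_e = K·L = 0.7 × 1.05 = 0.7350 m
Required I = P_cr·L_e²/(π²E) = 4.675×10^5 × 0.7350² / (π² × 1.22×10^11) = 2.097×10^-7 m⁴
I_req = 2.097×10^5 mm⁴
Solid circle: I = πd⁴/64  ⇒  d = (64I/π)^(1/4) = (64×2.097×10^5/π)^(1/4) = 45.5 mm

d ≈ 45.5 mm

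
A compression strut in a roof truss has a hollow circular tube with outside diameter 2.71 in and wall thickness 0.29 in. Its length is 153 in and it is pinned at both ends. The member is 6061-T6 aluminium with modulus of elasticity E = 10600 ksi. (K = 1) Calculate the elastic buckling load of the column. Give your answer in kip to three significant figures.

Inner diameter d_i = 2.71 − 2×0.29 = 2.130 in
I = π(d_o⁴ − d_i⁴)/64 = π(2.71⁴ − 2.130⁴)/64 = 1.637 in⁴
Effective length L_e = K·L = 1 × 153 = 153.0 in
P_cr = π²EI / L_e² = π² × 10600×10³ × 1.637 / 153.0² = 7.317×10^3 lb

P_cr ≈ 7.32 kip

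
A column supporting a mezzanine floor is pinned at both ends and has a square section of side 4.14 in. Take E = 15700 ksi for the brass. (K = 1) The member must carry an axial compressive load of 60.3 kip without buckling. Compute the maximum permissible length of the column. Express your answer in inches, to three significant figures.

L_max ≈ 251 in

I = a⁴/12 = 4.14⁴/12 = 24.48 in⁴
At the buckling limit P_cr = P = 6.030×10^4 lb
From P_cr = π²EI/(K·L)²:  L = (1/K)·√(π²EI/P_cr) = (1/1)·√(π²×1.57×10^7×24.48/6.030×10^4)
L = 251 in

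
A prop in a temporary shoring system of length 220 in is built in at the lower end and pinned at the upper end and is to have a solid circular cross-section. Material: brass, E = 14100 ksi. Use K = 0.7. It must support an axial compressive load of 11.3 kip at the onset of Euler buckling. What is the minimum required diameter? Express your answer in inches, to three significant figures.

d ≈ 2.50 in

L_e = K·L = 0.7 × 220 = 154.0 in
Required I = P_cr·L_e²/(π²E) = 1.130×10^4 × 154.0² / (π² × 1.41×10^7) = 1.926 in⁴
Solid circle: I = πd⁴/64  ⇒  d = (64I/π)^(1/4) = (64×1.926/π)^(1/4) = 2.50 in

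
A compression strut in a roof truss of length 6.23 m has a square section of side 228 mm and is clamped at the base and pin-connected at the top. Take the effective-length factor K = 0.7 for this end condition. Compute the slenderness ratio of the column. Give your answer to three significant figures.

I = a⁴/12 = 228⁴/12 = 2.252×10^8 mm⁴
A = 5.198×10^4 mm²;  r_min = √(I/A) = √(2.252×10^8/5.198×10^4) = 65.82 mm
L_e = K·L = 0.7 × 6.23 m = 4.361 m = 4361.0 mm
λ = L_e / r_min = 4361.0 / 65.82 = 66.3

λ ≈ 66.3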